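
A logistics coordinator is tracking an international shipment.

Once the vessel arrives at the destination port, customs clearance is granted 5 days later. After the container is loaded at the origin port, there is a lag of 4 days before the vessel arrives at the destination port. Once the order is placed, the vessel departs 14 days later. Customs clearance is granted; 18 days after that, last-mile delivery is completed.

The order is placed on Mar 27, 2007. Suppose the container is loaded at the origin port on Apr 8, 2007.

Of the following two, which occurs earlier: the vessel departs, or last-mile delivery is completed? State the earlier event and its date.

The order is placed: Mar 27, 2007.
The vessel departs: Mar 27, 2007 + 14 days = Apr 10, 2007.
The container is loaded at the origin port: Apr 8, 2007.
The vessel arrives at the destination port: Apr 8, 2007 + 4 days = Apr 12, 2007.
Customs clearance is granted: Apr 12, 2007 + 5 days = Apr 17, 2007.
Last-mile delivery is completed: Apr 17, 2007 + 18 days = May 5, 2007.
Comparing: the vessel departs on Apr 10, 2007 vs last-mile delivery is completed on May 5, 2007. Earlier: the vessel departs.

The vessel departs — Apr 10, 2007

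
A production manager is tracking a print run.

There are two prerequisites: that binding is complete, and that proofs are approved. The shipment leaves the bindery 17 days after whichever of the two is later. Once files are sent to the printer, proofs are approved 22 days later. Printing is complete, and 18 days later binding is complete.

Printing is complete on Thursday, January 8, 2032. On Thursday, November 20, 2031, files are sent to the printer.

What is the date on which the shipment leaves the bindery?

Thursday, February 12, 2032

Printing is complete: Jan 8, 2032.
Binding is complete: Jan 8, 2032 + 18 days = Jan 26, 2032.
Files are sent to the printer: Nov 20, 2031.
Proofs are approved: Nov 20, 2031 + 22 days = Dec 12, 2031.
Both prerequisites met — binding is complete (Jan 26, 2032), proofs are approved (Dec 12, 2031); the later is Jan 26, 2032.
The shipment leaves the bindery: Jan 26, 2032 + 17 days = Feb 12, 2032.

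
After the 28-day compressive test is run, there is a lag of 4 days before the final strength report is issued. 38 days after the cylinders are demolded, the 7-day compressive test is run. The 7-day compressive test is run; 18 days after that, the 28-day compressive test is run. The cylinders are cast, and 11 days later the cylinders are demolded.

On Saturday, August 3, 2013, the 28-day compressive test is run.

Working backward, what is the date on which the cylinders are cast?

Tuesday, May 28, 2013

The 28-day compressive test is run: Aug 3, 2013.
The 7-day compressive test is run: Aug 3, 2013 − 18 days = Jul 16, 2013.
The cylinders are demolded: Jul 16, 2013 − 38 days = Jun 8, 2013.
The cylinders are cast: Jun 8, 2013 − 11 days = May 28, 2013.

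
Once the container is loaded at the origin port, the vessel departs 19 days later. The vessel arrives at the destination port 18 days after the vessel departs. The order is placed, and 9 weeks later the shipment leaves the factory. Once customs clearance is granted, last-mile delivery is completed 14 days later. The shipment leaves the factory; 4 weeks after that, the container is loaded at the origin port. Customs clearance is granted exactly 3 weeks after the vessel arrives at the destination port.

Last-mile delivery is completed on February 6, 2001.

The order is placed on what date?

Last-mile delivery is completed: Feb 6, 2001.
Customs clearance is granted: Feb 6, 2001 − 14 days = Jan 23, 2001.
The vessel arrives at the destination port: Jan 23, 2001 − 3 weeks = Jan 2, 2001.
The vessel departs: Jan 2, 2001 − 18 days = Dec 15, 2000.
The container is loaded at the origin port: Dec 15, 2000 − 19 days = Nov 26, 2000.
The shipment leaves the factory: Nov 26, 2000 − 4 weeks = Oct 29, 2000.
The order is placed: Oct 29, 2000 − 9 weeks = Aug 27, 2000.

August 27, 2000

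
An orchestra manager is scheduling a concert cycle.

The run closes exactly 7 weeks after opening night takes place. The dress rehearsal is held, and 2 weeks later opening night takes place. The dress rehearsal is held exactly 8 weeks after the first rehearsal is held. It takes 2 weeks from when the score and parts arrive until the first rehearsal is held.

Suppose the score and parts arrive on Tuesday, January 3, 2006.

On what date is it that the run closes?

The score and parts arrive: Jan 3, 2006.
The first rehearsal is held: Jan 3, 2006 + 2 weeks = Jan 17, 2006.
The dress rehearsal is held: Jan 17, 2006 + 8 weeks = Mar 14, 2006.
Opening night takes place: Mar 14, 2006 + 2 weeks = Mar 28, 2006.
The run closes: Mar 28, 2006 + 7 weeks = May 16, 2006.

Tuesday, May 16, 2006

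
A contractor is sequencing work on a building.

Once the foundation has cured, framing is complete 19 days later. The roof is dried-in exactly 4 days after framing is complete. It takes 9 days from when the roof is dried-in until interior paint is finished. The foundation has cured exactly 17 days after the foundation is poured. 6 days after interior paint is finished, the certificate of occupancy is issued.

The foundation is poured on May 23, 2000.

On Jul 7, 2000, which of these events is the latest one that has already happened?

The foundation is poured: May 23, 2000.
The foundation has cured: May 23, 2000 + 17 days = Jun 9, 2000.
Framing is complete: Jun 9, 2000 + 19 days = Jun 28, 2000.
The roof is dried-in: Jun 28, 2000 + 4 days = Jul 2, 2000.
Interior paint is finished: Jul 2, 2000 + 9 days = Jul 11, 2000.
The certificate of occupancy is issued: Jul 11, 2000 + 6 days = Jul 17, 2000.
Jul 7, 2000 falls between when the roof is dried-in (Jul 2, 2000) and when interior paint is finished (Jul 11, 2000).

The roof is dried-in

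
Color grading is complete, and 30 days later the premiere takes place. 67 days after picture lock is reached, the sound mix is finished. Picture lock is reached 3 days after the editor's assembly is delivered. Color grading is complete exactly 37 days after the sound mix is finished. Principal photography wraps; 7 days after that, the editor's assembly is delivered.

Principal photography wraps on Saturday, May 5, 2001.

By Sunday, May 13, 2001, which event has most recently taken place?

Principal photography wraps: May 5, 2001.
The editor's assembly is delivered: May 5, 2001 + 7 days = May 12, 2001.
Picture lock is reached: May 12, 2001 + 3 days = May 15, 2001.
The sound mix is finished: May 15, 2001 + 67 days = Jul 21, 2001.
Color grading is complete: Jul 21, 2001 + 37 days = Aug 27, 2001.
The premiere takes place: Aug 27, 2001 + 30 days = Sep 26, 2001.
May 13, 2001 falls between when the editor's assembly is delivered (May 12, 2001) and when picture lock is reached (May 15, 2001).

The editor's assembly is delivered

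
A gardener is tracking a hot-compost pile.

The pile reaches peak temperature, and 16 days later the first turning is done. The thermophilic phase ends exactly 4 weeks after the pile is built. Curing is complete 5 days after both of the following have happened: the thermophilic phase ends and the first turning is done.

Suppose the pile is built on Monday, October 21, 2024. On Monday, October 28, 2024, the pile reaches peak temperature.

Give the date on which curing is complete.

The pile is built: Oct 21, 2024.
The thermophilic phase ends: Oct 21, 2024 + 4 weeks = Nov 18, 2024.
The pile reaches peak temperature: Oct 28, 2024.
The first turning is done: Oct 28, 2024 + 16 days = Nov 13, 2024.
Both prerequisites met — the thermophilic phase ends (Nov 18, 2024), the first turning is done (Nov 13, 2024); the later is Nov 18, 2024.
Curing is complete: Nov 18, 2024 + 5 days = Nov 23, 2024.

Saturday, November 23, 2024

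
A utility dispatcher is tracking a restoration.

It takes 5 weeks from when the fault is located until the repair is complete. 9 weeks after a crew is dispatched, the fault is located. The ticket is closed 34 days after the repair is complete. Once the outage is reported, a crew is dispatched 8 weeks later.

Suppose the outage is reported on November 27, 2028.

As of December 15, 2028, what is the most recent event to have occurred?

The outage is reported: Nov 27, 2028.
A crew is dispatched: Nov 27, 2028 + 8 weeks = Jan 22, 2029.
The fault is located: Jan 22, 2029 + 9 weeks = Mar 26, 2029.
The repair is complete: Mar 26, 2029 + 5 weeks = Apr 30, 2029.
The ticket is closed: Apr 30, 2029 + 34 days = Jun 3, 2029.
Dec 15, 2028 falls between when the outage is reported (Nov 27, 2028) and when a crew is dispatched (Jan 22, 2029).

The outage is reported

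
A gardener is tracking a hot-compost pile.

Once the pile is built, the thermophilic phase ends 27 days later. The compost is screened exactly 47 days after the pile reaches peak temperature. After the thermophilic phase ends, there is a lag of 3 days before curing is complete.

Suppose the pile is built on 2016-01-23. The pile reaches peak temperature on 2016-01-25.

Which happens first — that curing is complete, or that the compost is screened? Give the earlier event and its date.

The pile is built: Jan 23, 2016.
The thermophilic phase ends: Jan 23, 2016 + 27 days = Feb 19, 2016.
Curing is complete: Feb 19, 2016 + 3 days = Feb 22, 2016.
The pile reaches peak temperature: Jan 25, 2016.
The compost is screened: Jan 25, 2016 + 47 days = Mar 12, 2016.
Comparing: curing is complete on Feb 22, 2016 vs the compost is screened on Mar 12, 2016. Earlier: curing is complete.

Curing is complete — 2016-02-22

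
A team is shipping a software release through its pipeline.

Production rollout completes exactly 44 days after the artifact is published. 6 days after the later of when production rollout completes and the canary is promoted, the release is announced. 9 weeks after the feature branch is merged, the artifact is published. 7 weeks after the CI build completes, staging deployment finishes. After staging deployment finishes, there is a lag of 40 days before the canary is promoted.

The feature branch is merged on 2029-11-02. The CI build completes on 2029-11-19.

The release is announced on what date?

The feature branch is merged: Nov 2, 2029.
The artifact is published: Nov 2, 2029 + 9 weeks = Jan 4, 2030.
Production rollout completes: Jan 4, 2030 + 44 days = Feb 17, 2030.
The CI build completes: Nov 19, 2029.
Staging deployment finishes: Nov 19, 2029 + 7 weeks = Jan 7, 2030.
The canary is promoted: Jan 7, 2030 + 40 days = Feb 16, 2030.
Both prerequisites met — production rollout completes (Feb 17, 2030), the canary is promoted (Feb 16, 2030); the later is Feb 17, 2030.
The release is announced: Feb 17, 2030 + 6 days = Feb 23, 2030.

2030-02-23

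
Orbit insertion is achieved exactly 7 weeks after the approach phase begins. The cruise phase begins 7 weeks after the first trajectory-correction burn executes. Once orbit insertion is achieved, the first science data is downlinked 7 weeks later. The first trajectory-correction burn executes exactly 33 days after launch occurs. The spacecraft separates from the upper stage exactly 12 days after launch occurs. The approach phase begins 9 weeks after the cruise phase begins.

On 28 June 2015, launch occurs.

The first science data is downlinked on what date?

26 February 2016

Launch occurs: Jun 28, 2015.
The first trajectory-correction burn executes: Jun 28, 2015 + 33 days = Jul 31, 2015.
The cruise phase begins: Jul 31, 2015 + 7 weeks = Sep 18, 2015.
The approach phase begins: Sep 18, 2015 + 9 weeks = Nov 20, 2015.
Orbit insertion is achieved: Nov 20, 2015 + 7 weeks = Jan 8, 2016.
The first science data is downlinked: Jan 8, 2016 + 7 weeks = Feb 26, 2016.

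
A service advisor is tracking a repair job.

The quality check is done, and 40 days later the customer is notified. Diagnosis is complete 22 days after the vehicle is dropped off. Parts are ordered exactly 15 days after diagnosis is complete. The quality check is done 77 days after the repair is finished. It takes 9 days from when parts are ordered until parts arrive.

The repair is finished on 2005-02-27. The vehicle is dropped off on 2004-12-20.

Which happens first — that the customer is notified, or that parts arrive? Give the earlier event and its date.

The repair is finished: Feb 27, 2005.
The quality check is done: Feb 27, 2005 + 77 days = May 15, 2005.
The customer is notified: May 15, 2005 + 40 days = Jun 24, 2005.
The vehicle is dropped off: Dec 20, 2004.
Diagnosis is complete: Dec 20, 2004 + 22 days = Jan 11, 2005.
Parts are ordered: Jan 11, 2005 + 15 days = Jan 26, 2005.
Parts arrive: Jan 26, 2005 + 9 days = Feb 4, 2005.
Comparing: the customer is notified on Jun 24, 2005 vs parts arrive on Feb 4, 2005. Earlier: parts arrive.

Parts arrive — 2005-02-04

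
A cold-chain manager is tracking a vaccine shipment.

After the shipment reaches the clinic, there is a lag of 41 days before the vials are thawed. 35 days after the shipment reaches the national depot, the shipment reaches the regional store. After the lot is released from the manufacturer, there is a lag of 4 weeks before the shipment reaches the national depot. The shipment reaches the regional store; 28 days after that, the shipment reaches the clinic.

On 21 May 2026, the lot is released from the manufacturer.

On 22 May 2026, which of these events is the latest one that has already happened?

The lot is released from the manufacturer

The lot is released from the manufacturer: May 21, 2026.
The shipment reaches the national depot: May 21, 2026 + 4 weeks = Jun 18, 2026.
The shipment reaches the regional store: Jun 18, 2026 + 35 days = Jul 23, 2026.
The shipment reaches the clinic: Jul 23, 2026 + 28 days = Aug 20, 2026.
The vials are thawed: Aug 20, 2026 + 41 days = Sep 30, 2026.
May 22, 2026 falls between when the lot is released from the manufacturer (May 21, 2026) and when the shipment reaches the national depot (Jun 18, 2026).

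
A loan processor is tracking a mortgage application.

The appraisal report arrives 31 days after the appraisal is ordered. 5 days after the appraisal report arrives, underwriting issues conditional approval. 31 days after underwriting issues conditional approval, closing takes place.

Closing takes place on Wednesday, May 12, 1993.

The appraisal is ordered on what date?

Closing takes place: May 12, 1993.
Underwriting issues conditional approval: May 12, 1993 − 31 days = Apr 11, 1993.
The appraisal report arrives: Apr 11, 1993 − 5 days = Apr 6, 1993.
The appraisal is ordered: Apr 6, 1993 − 31 days = Mar 6, 1993.

Saturday, March 6, 1993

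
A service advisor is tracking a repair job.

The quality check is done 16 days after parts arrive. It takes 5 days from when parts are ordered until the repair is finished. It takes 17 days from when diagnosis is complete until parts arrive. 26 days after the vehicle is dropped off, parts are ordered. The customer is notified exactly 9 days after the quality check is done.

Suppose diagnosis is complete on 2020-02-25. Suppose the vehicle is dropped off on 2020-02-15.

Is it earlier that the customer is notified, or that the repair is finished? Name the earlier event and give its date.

The repair is finished — 2020-03-17

Diagnosis is complete: Feb 25, 2020.
Parts arrive: Feb 25, 2020 + 17 days = Mar 13, 2020.
The quality check is done: Mar 13, 2020 + 16 days = Mar 29, 2020.
The customer is notified: Mar 29, 2020 + 9 days = Apr 7, 2020.
The vehicle is dropped off: Feb 15, 2020.
Parts are ordered: Feb 15, 2020 + 26 days = Mar 12, 2020.
The repair is finished: Mar 12, 2020 + 5 days = Mar 17, 2020.
Comparing: the customer is notified on Apr 7, 2020 vs the repair is finished on Mar 17, 2020. Earlier: the repair is finished.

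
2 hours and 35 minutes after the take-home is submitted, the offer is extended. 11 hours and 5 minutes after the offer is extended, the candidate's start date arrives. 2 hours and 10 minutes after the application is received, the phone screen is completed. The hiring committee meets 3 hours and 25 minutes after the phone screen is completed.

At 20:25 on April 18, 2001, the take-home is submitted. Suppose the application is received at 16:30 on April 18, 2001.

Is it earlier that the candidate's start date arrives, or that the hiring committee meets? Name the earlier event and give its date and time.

The take-home is submitted: 20:25 Apr 18, 2001.
The offer is extended: 20:25 Apr 18, 2001 + 2h35m = 23:00 Apr 18, 2001.
The candidate's start date arrives: 23:00 Apr 18, 2001 + 11h05m = 10:05 Apr 19, 2001.
The application is received: 16:30 Apr 18, 2001.
The phone screen is completed: 16:30 Apr 18, 2001 + 2h10m = 18:40 Apr 18, 2001.
The hiring committee meets: 18:40 Apr 18, 2001 + 3h25m = 22:05 Apr 18, 2001.
Comparing: the candidate's start date arrives at 10:05 Apr 19, 2001 vs the hiring committee meets at 22:05 Apr 18, 2001. Earlier: the hiring committee meets.

The hiring committee meets — 22:05 on April 18, 2001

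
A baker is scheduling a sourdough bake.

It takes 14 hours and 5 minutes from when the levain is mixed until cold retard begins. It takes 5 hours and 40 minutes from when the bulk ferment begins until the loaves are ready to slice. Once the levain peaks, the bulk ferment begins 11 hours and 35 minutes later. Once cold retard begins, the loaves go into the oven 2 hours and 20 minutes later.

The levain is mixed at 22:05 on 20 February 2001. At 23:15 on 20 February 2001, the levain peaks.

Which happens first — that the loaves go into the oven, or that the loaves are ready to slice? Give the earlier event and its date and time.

The loaves go into the oven — 14:30 on 21 February 2001

The levain is mixed: 22:05 Feb 20, 2001.
Cold retard begins: 22:05 Feb 20, 2001 + 14h05m = 12:10 Feb 21, 2001.
The loaves go into the oven: 12:10 Feb 21, 2001 + 2h20m = 14:30 Feb 21, 2001.
The levain peaks: 23:15 Feb 20, 2001.
The bulk ferment begins: 23:15 Feb 20, 2001 + 11h35m = 10:50 Feb 21, 2001.
The loaves are ready to slice: 10:50 Feb 21, 2001 + 5h40m = 16:30 Feb 21, 2001.
Comparing: the loaves go into the oven at 14:30 Feb 21, 2001 vs the loaves are ready to slice at 16:30 Feb 21, 2001. Earlier: the loaves go into the oven.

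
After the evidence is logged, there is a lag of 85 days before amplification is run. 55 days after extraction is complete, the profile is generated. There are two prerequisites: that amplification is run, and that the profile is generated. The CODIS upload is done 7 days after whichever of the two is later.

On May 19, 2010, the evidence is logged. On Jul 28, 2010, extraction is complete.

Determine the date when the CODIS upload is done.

Sep 28, 2010

The evidence is logged: May 19, 2010.
Amplification is run: May 19, 2010 + 85 days = Aug 12, 2010.
Extraction is complete: Jul 28, 2010.
The profile is generated: Jul 28, 2010 + 55 days = Sep 21, 2010.
Both prerequisites met — amplification is run (Aug 12, 2010), the profile is generated (Sep 21, 2010); the later is Sep 21, 2010.
The CODIS upload is done: Sep 21, 2010 + 7 days = Sep 28, 2010.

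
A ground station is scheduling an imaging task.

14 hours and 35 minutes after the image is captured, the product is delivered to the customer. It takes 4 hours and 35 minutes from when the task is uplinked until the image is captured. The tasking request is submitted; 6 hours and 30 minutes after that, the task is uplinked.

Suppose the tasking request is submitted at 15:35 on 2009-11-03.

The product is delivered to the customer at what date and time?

The tasking request is submitted: 15:35 Nov 3, 2009.
The task is uplinked: 15:35 Nov 3, 2009 + 6h30m = 22:05 Nov 3, 2009.
The image is captured: 22:05 Nov 3, 2009 + 4h35m = 02:40 Nov 4, 2009.
The product is delivered to the customer: 02:40 Nov 4, 2009 + 14h35m = 17:15 Nov 4, 2009.

17:15 on 2009-11-04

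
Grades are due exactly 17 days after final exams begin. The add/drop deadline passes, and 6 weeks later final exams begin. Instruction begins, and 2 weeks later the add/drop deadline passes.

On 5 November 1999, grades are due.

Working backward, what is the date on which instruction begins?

Grades are due: Nov 5, 1999.
Final exams begin: Nov 5, 1999 − 17 days = Oct 19, 1999.
The add/drop deadline passes: Oct 19, 1999 − 6 weeks = Sep 7, 1999.
Instruction begins: Sep 7, 1999 − 2 weeks = Aug 24, 1999.

24 August 1999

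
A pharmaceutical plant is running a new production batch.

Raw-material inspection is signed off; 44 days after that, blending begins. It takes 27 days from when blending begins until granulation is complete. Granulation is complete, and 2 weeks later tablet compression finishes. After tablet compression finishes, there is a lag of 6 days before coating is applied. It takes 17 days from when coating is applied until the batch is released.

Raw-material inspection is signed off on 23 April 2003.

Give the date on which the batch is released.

9 August 2003

Raw-material inspection is signed off: Apr 23, 2003.
Blending begins: Apr 23, 2003 + 44 days = Jun 6, 2003.
Granulation is complete: Jun 6, 2003 + 27 days = Jul 3, 2003.
Tablet compression finishes: Jul 3, 2003 + 2 weeks = Jul 17, 2003.
Coating is applied: Jul 17, 2003 + 6 days = Jul 23, 2003.
The batch is released: Jul 23, 2003 + 17 days = Aug 9, 2003.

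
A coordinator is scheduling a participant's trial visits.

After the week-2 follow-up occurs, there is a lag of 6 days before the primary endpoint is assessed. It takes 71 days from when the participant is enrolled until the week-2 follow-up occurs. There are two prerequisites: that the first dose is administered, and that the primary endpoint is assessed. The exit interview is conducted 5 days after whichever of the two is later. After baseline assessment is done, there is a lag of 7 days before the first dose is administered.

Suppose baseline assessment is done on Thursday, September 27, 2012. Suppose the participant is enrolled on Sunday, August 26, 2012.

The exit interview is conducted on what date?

Friday, November 16, 2012

Baseline assessment is done: Sep 27, 2012.
The first dose is administered: Sep 27, 2012 + 7 days = Oct 4, 2012.
The participant is enrolled: Aug 26, 2012.
The week-2 follow-up occurs: Aug 26, 2012 + 71 days = Nov 5, 2012.
The primary endpoint is assessed: Nov 5, 2012 + 6 days = Nov 11, 2012.
Both prerequisites met — the first dose is administered (Oct 4, 2012), the primary endpoint is assessed (Nov 11, 2012); the later is Nov 11, 2012.
The exit interview is conducted: Nov 11, 2012 + 5 days = Nov 16, 2012.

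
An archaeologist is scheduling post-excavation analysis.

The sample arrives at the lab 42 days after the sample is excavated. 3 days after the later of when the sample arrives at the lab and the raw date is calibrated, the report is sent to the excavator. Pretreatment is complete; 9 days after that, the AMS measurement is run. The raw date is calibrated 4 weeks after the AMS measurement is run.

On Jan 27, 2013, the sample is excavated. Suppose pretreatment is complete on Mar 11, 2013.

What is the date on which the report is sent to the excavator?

Apr 20, 2013

The sample is excavated: Jan 27, 2013.
The sample arrives at the lab: Jan 27, 2013 + 42 days = Mar 10, 2013.
Pretreatment is complete: Mar 11, 2013.
The AMS measurement is run: Mar 11, 2013 + 9 days = Mar 20, 2013.
The raw date is calibrated: Mar 20, 2013 + 4 weeks = Apr 17, 2013.
Both prerequisites met — the sample arrives at the lab (Mar 10, 2013), the raw date is calibrated (Apr 17, 2013); the later is Apr 17, 2013.
The report is sent to the excavator: Apr 17, 2013 + 3 days = Apr 20, 2013.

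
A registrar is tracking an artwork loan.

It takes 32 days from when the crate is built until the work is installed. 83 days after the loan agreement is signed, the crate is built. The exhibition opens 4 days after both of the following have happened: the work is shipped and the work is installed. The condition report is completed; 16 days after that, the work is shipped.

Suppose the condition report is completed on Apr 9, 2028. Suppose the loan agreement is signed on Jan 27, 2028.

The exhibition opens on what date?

May 25, 2028

The condition report is completed: Apr 9, 2028.
The work is shipped: Apr 9, 2028 + 16 days = Apr 25, 2028.
The loan agreement is signed: Jan 27, 2028.
The crate is built: Jan 27, 2028 + 83 days = Apr 19, 2028.
The work is installed: Apr 19, 2028 + 32 days = May 21, 2028.
Both prerequisites met — the work is shipped (Apr 25, 2028), the work is installed (May 21, 2028); the later is May 21, 2028.
The exhibition opens: May 21, 2028 + 4 days = May 25, 2028.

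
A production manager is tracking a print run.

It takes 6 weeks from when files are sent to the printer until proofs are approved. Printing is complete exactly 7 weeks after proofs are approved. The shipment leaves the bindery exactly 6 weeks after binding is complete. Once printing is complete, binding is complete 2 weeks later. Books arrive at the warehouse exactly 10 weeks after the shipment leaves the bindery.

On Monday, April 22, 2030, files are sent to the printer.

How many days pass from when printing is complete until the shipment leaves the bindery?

Causal path: printing is complete → binding is complete → the shipment leaves the bindery.
Total delay along the path: 2 + 6 weeks = 8 weeks = 56 days.

56 days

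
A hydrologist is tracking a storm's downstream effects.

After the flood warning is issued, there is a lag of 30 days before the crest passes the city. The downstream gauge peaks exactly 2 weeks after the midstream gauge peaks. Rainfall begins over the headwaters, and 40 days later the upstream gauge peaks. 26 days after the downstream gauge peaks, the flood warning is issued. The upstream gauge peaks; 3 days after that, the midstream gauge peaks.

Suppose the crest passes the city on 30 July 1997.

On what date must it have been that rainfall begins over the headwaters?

8 April 1997

The crest passes the city: Jul 30, 1997.
The flood warning is issued: Jul 30, 1997 − 30 days = Jun 30, 1997.
The downstream gauge peaks: Jun 30, 1997 − 26 days = Jun 4, 1997.
The midstream gauge peaks: Jun 4, 1997 − 2 weeks = May 21, 1997.
The upstream gauge peaks: May 21, 1997 − 3 days = May 18, 1997.
Rainfall begins over the headwaters: May 18, 1997 − 40 days = Apr 8, 1997.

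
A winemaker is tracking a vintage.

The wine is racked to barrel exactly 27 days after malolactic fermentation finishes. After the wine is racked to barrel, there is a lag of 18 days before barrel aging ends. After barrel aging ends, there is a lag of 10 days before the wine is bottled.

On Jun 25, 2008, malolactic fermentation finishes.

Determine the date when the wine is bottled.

Aug 19, 2008

Malolactic fermentation finishes: Jun 25, 2008.
The wine is racked to barrel: Jun 25, 2008 + 27 days = Jul 22, 2008.
Barrel aging ends: Jul 22, 2008 + 18 days = Aug 9, 2008.
The wine is bottled: Aug 9, 2008 + 10 days = Aug 19, 2008.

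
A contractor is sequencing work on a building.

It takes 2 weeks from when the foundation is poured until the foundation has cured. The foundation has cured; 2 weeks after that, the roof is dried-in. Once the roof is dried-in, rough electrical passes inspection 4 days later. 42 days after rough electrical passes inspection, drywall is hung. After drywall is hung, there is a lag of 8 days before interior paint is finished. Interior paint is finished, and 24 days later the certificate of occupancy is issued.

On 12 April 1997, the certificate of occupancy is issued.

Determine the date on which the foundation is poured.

The certificate of occupancy is issued: Apr 12, 1997.
Interior paint is finished: Apr 12, 1997 − 24 days = Mar 19, 1997.
Drywall is hung: Mar 19, 1997 − 8 days = Mar 11, 1997.
Rough electrical passes inspection: Mar 11, 1997 − 42 days = Jan 28, 1997.
The roof is dried-in: Jan 28, 1997 − 4 days = Jan 24, 1997.
The foundation has cured: Jan 24, 1997 − 2 weeks = Jan 10, 1997.
The foundation is poured: Jan 10, 1997 − 2 weeks = Dec 27, 1996.

27 December 1996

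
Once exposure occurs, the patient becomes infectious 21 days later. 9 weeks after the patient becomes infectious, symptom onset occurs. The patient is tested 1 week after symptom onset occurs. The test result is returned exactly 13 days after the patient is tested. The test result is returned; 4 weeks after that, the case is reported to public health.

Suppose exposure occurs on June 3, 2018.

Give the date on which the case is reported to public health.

October 13, 2018

Exposure occurs: Jun 3, 2018.
The patient becomes infectious: Jun 3, 2018 + 21 days = Jun 24, 2018.
Symptom onset occurs: Jun 24, 2018 + 9 weeks = Aug 26, 2018.
The patient is tested: Aug 26, 2018 + 1 week = Sep 2, 2018.
The test result is returned: Sep 2, 2018 + 13 days = Sep 15, 2018.
The case is reported to public health: Sep 15, 2018 + 4 weeks = Oct 13, 2018.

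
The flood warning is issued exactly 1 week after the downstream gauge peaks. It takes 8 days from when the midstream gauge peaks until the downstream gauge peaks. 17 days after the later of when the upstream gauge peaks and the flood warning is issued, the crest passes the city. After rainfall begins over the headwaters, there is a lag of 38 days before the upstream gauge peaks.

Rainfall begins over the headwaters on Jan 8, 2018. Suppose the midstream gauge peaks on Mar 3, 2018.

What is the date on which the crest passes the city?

Apr 4, 2018

Rainfall begins over the headwaters: Jan 8, 2018.
The upstream gauge peaks: Jan 8, 2018 + 38 days = Feb 15, 2018.
The midstream gauge peaks: Mar 3, 2018.
The downstream gauge peaks: Mar 3, 2018 + 8 days = Mar 11, 2018.
The flood warning is issued: Mar 11, 2018 + 1 week = Mar 18, 2018.
Both prerequisites met — the upstream gauge peaks (Feb 15, 2018), the flood warning is issued (Mar 18, 2018); the later is Mar 18, 2018.
The crest passes the city: Mar 18, 2018 + 17 days = Apr 4, 2018.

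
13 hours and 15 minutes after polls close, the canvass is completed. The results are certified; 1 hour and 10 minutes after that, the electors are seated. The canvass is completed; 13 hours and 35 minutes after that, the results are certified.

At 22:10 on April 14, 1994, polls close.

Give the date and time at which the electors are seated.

02:10 on April 16, 1994

Polls close: 22:10 Apr 14, 1994.
The canvass is completed: 22:10 Apr 14, 1994 + 13h15m = 11:25 Apr 15, 1994.
The results are certified: 11:25 Apr 15, 1994 + 13h35m = 01:00 Apr 16, 1994.
The electors are seated: 01:00 Apr 16, 1994 + 1h10m = 02:10 Apr 16, 1994.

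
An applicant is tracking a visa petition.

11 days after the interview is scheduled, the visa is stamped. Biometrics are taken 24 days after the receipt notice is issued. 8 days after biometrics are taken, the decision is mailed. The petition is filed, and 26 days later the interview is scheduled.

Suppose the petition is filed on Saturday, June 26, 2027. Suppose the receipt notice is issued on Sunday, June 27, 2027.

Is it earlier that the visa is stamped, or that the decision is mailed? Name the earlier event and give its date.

The petition is filed: Jun 26, 2027.
The interview is scheduled: Jun 26, 2027 + 26 days = Jul 22, 2027.
The visa is stamped: Jul 22, 2027 + 11 days = Aug 2, 2027.
The receipt notice is issued: Jun 27, 2027.
Biometrics are taken: Jun 27, 2027 + 24 days = Jul 21, 2027.
The decision is mailed: Jul 21, 2027 + 8 days = Jul 29, 2027.
Comparing: the visa is stamped on Aug 2, 2027 vs the decision is mailed on Jul 29, 2027. Earlier: the decision is mailed.

The decision is mailed — Thursday, July 29, 2027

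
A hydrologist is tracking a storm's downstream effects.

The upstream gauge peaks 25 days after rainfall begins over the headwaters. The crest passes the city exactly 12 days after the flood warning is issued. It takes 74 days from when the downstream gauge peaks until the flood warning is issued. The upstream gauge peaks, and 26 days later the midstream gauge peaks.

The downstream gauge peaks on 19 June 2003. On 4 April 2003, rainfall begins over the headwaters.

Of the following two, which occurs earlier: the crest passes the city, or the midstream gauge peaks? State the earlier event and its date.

The midstream gauge peaks — 25 May 2003

The downstream gauge peaks: Jun 19, 2003.
The flood warning is issued: Jun 19, 2003 + 74 days = Sep 1, 2003.
The crest passes the city: Sep 1, 2003 + 12 days = Sep 13, 2003.
Rainfall begins over the headwaters: Apr 4, 2003.
The upstream gauge peaks: Apr 4, 2003 + 25 days = Apr 29, 2003.
The midstream gauge peaks: Apr 29, 2003 + 26 days = May 25, 2003.
Comparing: the crest passes the city on Sep 13, 2003 vs the midstream gauge peaks on May 25, 2003. Earlier: the midstream gauge peaks.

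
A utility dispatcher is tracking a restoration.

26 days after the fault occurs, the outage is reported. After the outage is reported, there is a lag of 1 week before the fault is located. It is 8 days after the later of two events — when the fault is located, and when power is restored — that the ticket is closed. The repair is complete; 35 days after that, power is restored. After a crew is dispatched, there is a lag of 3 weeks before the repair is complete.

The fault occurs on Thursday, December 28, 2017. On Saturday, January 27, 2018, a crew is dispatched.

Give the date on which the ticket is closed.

Sunday, April 1, 2018

The fault occurs: Dec 28, 2017.
The outage is reported: Dec 28, 2017 + 26 days = Jan 23, 2018.
The fault is located: Jan 23, 2018 + 1 week = Jan 30, 2018.
A crew is dispatched: Jan 27, 2018.
The repair is complete: Jan 27, 2018 + 3 weeks = Feb 17, 2018.
Power is restored: Feb 17, 2018 + 35 days = Mar 24, 2018.
Both prerequisites met — the fault is located (Jan 30, 2018), power is restored (Mar 24, 2018); the later is Mar 24, 2018.
The ticket is closed: Mar 24, 2018 + 8 days = Apr 1, 2018.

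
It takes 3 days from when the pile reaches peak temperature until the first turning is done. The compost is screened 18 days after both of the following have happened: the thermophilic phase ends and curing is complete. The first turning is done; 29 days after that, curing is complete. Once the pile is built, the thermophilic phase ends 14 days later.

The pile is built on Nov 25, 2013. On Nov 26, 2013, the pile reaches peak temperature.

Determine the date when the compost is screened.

The pile is built: Nov 25, 2013.
The thermophilic phase ends: Nov 25, 2013 + 14 days = Dec 9, 2013.
The pile reaches peak temperature: Nov 26, 2013.
The first turning is done: Nov 26, 2013 + 3 days = Nov 29, 2013.
Curing is complete: Nov 29, 2013 + 29 days = Dec 28, 2013.
Both prerequisites met — the thermophilic phase ends (Dec 9, 2013), curing is complete (Dec 28, 2013); the later is Dec 28, 2013.
The compost is screened: Dec 28, 2013 + 18 days = Jan 15, 2014.

Jan 15, 2014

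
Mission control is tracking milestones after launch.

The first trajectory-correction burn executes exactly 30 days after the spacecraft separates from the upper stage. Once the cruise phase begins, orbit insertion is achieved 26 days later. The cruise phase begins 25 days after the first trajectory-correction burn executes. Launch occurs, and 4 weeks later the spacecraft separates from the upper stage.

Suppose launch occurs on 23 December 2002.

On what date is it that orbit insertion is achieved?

11 April 2003

Launch occurs: Dec 23, 2002.
The spacecraft separates from the upper stage: Dec 23, 2002 + 4 weeks = Jan 20, 2003.
The first trajectory-correction burn executes: Jan 20, 2003 + 30 days = Feb 19, 2003.
The cruise phase begins: Feb 19, 2003 + 25 days = Mar 16, 2003.
Orbit insertion is achieved: Mar 16, 2003 + 26 days = Apr 11, 2003.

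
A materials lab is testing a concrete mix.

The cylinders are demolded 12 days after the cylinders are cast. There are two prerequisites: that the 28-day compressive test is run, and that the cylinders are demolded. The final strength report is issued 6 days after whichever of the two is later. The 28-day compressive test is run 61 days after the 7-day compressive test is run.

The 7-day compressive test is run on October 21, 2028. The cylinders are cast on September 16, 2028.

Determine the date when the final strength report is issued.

The 7-day compressive test is run: Oct 21, 2028.
The 28-day compressive test is run: Oct 21, 2028 + 61 days = Dec 21, 2028.
The cylinders are cast: Sep 16, 2028.
The cylinders are demolded: Sep 16, 2028 + 12 days = Sep 28, 2028.
Both prerequisites met — the 28-day compressive test is run (Dec 21, 2028), the cylinders are demolded (Sep 28, 2028); the later is Dec 21, 2028.
The final strength report is issued: Dec 21, 2028 + 6 days = Dec 27, 2028.

December 27, 2028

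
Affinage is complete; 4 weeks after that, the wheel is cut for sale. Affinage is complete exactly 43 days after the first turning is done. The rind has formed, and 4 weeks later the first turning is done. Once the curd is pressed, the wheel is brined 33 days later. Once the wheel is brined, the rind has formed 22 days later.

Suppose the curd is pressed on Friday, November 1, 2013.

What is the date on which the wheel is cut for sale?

The curd is pressed: Nov 1, 2013.
The wheel is brined: Nov 1, 2013 + 33 days = Dec 4, 2013.
The rind has formed: Dec 4, 2013 + 22 days = Dec 26, 2013.
The first turning is done: Dec 26, 2013 + 4 weeks = Jan 23, 2014.
Affinage is complete: Jan 23, 2014 + 43 days = Mar 7, 2014.
The wheel is cut for sale: Mar 7, 2014 + 4 weeks = Apr 4, 2014.

Friday, April 4, 2014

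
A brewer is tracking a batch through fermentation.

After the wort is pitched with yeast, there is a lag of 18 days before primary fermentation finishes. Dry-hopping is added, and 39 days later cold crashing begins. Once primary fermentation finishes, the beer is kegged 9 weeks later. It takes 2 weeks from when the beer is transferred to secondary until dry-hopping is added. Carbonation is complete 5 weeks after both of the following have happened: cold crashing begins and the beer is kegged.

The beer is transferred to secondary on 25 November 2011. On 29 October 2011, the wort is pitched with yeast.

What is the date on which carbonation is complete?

The beer is transferred to secondary: Nov 25, 2011.
Dry-hopping is added: Nov 25, 2011 + 2 weeks = Dec 9, 2011.
Cold crashing begins: Dec 9, 2011 + 39 days = Jan 17, 2012.
The wort is pitched with yeast: Oct 29, 2011.
Primary fermentation finishes: Oct 29, 2011 + 18 days = Nov 16, 2011.
The beer is kegged: Nov 16, 2011 + 9 weeks = Jan 18, 2012.
Both prerequisites met — cold crashing begins (Jan 17, 2012), the beer is kegged (Jan 18, 2012); the later is Jan 18, 2012.
Carbonation is complete: Jan 18, 2012 + 5 weeks = Feb 22, 2012.

22 February 2012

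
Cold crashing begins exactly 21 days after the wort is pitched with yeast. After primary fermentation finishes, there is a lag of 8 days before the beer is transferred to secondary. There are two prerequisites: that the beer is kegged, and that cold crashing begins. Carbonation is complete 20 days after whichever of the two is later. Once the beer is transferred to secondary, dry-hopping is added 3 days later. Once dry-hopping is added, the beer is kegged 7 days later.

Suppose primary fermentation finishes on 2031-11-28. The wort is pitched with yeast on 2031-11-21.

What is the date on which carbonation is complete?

Primary fermentation finishes: Nov 28, 2031.
The beer is transferred to secondary: Nov 28, 2031 + 8 days = Dec 6, 2031.
Dry-hopping is added: Dec 6, 2031 + 3 days = Dec 9, 2031.
The beer is kegged: Dec 9, 2031 + 7 days = Dec 16, 2031.
The wort is pitched with yeast: Nov 21, 2031.
Cold crashing begins: Nov 21, 2031 + 21 days = Dec 12, 2031.
Both prerequisites met — the beer is kegged (Dec 16, 2031), cold crashing begins (Dec 12, 2031); the later is Dec 16, 2031.
Carbonation is complete: Dec 16, 2031 + 20 days = Jan 5, 2032.

2032-01-05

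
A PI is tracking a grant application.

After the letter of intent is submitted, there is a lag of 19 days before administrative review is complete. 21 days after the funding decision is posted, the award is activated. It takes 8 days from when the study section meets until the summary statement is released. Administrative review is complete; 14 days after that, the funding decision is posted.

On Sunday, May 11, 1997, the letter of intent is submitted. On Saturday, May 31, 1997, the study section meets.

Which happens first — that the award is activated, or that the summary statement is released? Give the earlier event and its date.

The summary statement is released — Sunday, June 8, 1997

The letter of intent is submitted: May 11, 1997.
Administrative review is complete: May 11, 1997 + 19 days = May 30, 1997.
The funding decision is posted: May 30, 1997 + 14 days = Jun 13, 1997.
The award is activated: Jun 13, 1997 + 21 days = Jul 4, 1997.
The study section meets: May 31, 1997.
The summary statement is released: May 31, 1997 + 8 days = Jun 8, 1997.
Comparing: the award is activated on Jul 4, 1997 vs the summary statement is released on Jun 8, 1997. Earlier: the summary statement is released.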